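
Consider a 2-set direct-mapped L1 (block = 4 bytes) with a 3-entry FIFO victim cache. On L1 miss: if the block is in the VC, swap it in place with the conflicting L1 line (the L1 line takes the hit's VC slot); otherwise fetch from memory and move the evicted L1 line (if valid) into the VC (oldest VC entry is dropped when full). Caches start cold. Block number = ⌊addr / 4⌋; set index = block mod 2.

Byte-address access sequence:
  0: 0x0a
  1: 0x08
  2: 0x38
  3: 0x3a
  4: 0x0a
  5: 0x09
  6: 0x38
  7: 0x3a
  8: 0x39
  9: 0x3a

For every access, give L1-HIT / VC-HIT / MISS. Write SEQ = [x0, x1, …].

SEQ = [MISS, L1-HIT, MISS, L1-HIT, VC-HIT, L1-HIT, VC-HIT, L1-HIT, L1-HIT, L1-HIT]

#0 0xa→b2/s0 MISS; vc=[]
#1 0x8→b2/s0 L1-HIT; vc=[]
#2 0x38→b14/s0 MISS; vc=[2]
#3 0x3a→b14/s0 L1-HIT; vc=[2]
#4 0xa→b2/s0 VC-HIT; vc=[14]
#5 0x9→b2/s0 L1-HIT; vc=[14]
#6 0x38→b14/s0 VC-HIT; vc=[2]
#7 0x3a→b14/s0 L1-HIT; vc=[2]
#8 0x39→b14/s0 L1-HIT; vc=[2]
#9 0x3a→b14/s0 L1-HIT; vc=[2]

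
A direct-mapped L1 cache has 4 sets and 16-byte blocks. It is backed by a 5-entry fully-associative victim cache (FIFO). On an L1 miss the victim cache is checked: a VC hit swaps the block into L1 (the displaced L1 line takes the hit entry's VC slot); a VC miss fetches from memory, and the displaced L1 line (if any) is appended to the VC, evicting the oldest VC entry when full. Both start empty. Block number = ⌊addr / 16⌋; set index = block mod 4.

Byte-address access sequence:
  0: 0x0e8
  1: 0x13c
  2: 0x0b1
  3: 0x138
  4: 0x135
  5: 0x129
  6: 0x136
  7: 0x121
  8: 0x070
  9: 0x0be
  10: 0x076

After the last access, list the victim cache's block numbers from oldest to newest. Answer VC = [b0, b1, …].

VC = [11, 14, 19]

0: 0xe8 (blk 14, set 2) → MISS  vc=[]
1: 0x13c (blk 19, set 3) → MISS  vc=[]
2: 0xb1 (blk 11, set 3) → MISS  vc=[19]
3: 0x138 (blk 19, set 3) → VC-HIT  vc=[11]
4: 0x135 (blk 19, set 3) → L1-HIT  vc=[11]
5: 0x129 (blk 18, set 2) → MISS  vc=[11, 14]
6: 0x136 (blk 19, set 3) → L1-HIT  vc=[11, 14]
7: 0x121 (blk 18, set 2) → L1-HIT  vc=[11, 14]
8: 0x70 (blk 7, set 3) → MISS  vc=[11, 14, 19]
9: 0xbe (blk 11, set 3) → VC-HIT  vc=[7, 14, 19]
10: 0x76 (blk 7, set 3) → VC-HIT  vc=[11, 14, 19]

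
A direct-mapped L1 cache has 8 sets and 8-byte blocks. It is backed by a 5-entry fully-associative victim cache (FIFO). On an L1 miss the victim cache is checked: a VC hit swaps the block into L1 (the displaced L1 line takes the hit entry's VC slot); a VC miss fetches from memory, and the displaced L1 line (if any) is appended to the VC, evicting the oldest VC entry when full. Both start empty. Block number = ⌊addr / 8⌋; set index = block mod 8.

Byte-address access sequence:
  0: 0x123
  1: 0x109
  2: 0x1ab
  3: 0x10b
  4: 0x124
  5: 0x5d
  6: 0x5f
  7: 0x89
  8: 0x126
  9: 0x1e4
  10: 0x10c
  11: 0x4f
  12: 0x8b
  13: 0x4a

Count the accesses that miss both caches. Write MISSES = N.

#0 0x123→b36/s4 MISS; vc=[]
#1 0x109→b33/s1 MISS; vc=[]
#2 0x1ab→b53/s5 MISS; vc=[]
#3 0x10b→b33/s1 L1-HIT; vc=[]
#4 0x124→b36/s4 L1-HIT; vc=[]
#5 0x5d→b11/s3 MISS; vc=[]
#6 0x5f→b11/s3 L1-HIT; vc=[]
#7 0x89→b17/s1 MISS; vc=[33]
#8 0x126→b36/s4 L1-HIT; vc=[33]
#9 0x1e4→b60/s4 MISS; vc=[33,36]
#10 0x10c→b33/s1 VC-HIT; vc=[17,36]
#11 0x4f→b9/s1 MISS; vc=[17,36,33]
#12 0x8b→b17/s1 VC-HIT; vc=[9,36,33]
#13 0x4a→b9/s1 VC-HIT; vc=[17,36,33]

MISSES = 7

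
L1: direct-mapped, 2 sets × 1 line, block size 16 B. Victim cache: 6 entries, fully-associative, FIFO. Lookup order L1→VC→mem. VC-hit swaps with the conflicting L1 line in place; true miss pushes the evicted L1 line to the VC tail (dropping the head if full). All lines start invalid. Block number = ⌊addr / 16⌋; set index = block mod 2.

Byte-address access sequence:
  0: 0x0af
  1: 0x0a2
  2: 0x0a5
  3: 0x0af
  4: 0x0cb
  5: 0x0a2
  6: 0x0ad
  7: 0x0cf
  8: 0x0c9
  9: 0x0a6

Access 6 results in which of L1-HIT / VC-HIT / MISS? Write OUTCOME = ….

#0 0xaf→b10/s0 MISS; vc=[]
#1 0xa2→b10/s0 L1-HIT; vc=[]
#2 0xa5→b10/s0 L1-HIT; vc=[]
#3 0xaf→b10/s0 L1-HIT; vc=[]
#4 0xcb→b12/s0 MISS; vc=[10]
#5 0xa2→b10/s0 VC-HIT; vc=[12]
#6 0xad→b10/s0 L1-HIT; vc=[12]
#7 0xcf→b12/s0 VC-HIT; vc=[10]
#8 0xc9→b12/s0 L1-HIT; vc=[10]
#9 0xa6→b10/s0 VC-HIT; vc=[12]

OUTCOME = L1-HIT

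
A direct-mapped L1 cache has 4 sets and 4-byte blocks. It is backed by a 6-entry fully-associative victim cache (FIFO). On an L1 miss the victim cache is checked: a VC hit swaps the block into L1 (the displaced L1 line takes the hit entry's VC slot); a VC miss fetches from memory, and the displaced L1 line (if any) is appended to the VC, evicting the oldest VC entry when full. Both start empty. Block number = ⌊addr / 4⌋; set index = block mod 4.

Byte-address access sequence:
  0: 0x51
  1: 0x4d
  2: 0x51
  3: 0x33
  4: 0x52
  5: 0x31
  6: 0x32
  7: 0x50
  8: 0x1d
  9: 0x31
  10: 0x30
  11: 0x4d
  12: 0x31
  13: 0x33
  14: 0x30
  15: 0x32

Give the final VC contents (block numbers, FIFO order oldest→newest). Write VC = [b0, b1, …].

  [0] addr=0x51 blk=20 s=0: MISS | VC []
  [1] addr=0x4d blk=19 s=3: MISS | VC []
  [2] addr=0x51 blk=20 s=0: L1-HIT | VC []
  [3] addr=0x33 blk=12 s=0: MISS | VC [20]
  [4] addr=0x52 blk=20 s=0: VC-HIT | VC [12]
  [5] addr=0x31 blk=12 s=0: VC-HIT | VC [20]
  [6] addr=0x32 blk=12 s=0: L1-HIT | VC [20]
  [7] addr=0x50 blk=20 s=0: VC-HIT | VC [12]
  [8] addr=0x1d blk=7 s=3: MISS | VC [12, 19]
  [9] addr=0x31 blk=12 s=0: VC-HIT | VC [20, 19]
  [10] addr=0x30 blk=12 s=0: L1-HIT | VC [20, 19]
  [11] addr=0x4d blk=19 s=3: VC-HIT | VC [20, 7]
  [12] addr=0x31 blk=12 s=0: L1-HIT | VC [20, 7]
  [13] addr=0x33 blk=12 s=0: L1-HIT | VC [20, 7]
  [14] addr=0x30 blk=12 s=0: L1-HIT | VC [20, 7]
  [15] addr=0x32 blk=12 s=0: L1-HIT | VC [20, 7]

VC = [20, 7]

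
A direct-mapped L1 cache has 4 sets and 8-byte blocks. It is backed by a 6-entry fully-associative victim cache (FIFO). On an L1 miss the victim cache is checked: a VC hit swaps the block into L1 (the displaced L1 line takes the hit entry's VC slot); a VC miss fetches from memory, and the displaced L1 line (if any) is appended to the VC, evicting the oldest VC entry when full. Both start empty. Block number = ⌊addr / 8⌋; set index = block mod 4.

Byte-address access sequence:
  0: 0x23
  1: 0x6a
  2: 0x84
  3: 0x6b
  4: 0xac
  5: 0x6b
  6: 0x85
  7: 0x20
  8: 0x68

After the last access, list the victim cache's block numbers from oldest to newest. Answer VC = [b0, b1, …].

VC = [16, 21]

  [0] addr=0x23 blk=4 s=0: MISS | VC []
  [1] addr=0x6a blk=13 s=1: MISS | VC []
  [2] addr=0x84 blk=16 s=0: MISS | VC [4]
  [3] addr=0x6b blk=13 s=1: L1-HIT | VC [4]
  [4] addr=0xac blk=21 s=1: MISS | VC [4, 13]
  [5] addr=0x6b blk=13 s=1: VC-HIT | VC [4, 21]
  [6] addr=0x85 blk=16 s=0: L1-HIT | VC [4, 21]
  [7] addr=0x20 blk=4 s=0: VC-HIT | VC [16, 21]
  [8] addr=0x68 blk=13 s=1: L1-HIT | VC [16, 21]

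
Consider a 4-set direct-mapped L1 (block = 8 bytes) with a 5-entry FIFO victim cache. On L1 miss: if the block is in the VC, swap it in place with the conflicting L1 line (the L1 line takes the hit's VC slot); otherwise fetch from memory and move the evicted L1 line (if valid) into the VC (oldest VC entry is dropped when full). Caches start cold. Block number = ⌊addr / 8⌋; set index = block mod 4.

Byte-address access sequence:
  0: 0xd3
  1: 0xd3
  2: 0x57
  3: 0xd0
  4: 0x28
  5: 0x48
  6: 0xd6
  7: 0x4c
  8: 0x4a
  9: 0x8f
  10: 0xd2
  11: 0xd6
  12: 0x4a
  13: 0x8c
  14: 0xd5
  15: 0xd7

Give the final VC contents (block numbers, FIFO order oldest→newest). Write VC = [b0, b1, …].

VC = [10, 5, 9]

#0 0xd3→b26/s2 MISS; vc=[]
#1 0xd3→b26/s2 L1-HIT; vc=[]
#2 0x57→b10/s2 MISS; vc=[26]
#3 0xd0→b26/s2 VC-HIT; vc=[10]
#4 0x28→b5/s1 MISS; vc=[10]
#5 0x48→b9/s1 MISS; vc=[10,5]
#6 0xd6→b26/s2 L1-HIT; vc=[10,5]
#7 0x4c→b9/s1 L1-HIT; vc=[10,5]
#8 0x4a→b9/s1 L1-HIT; vc=[10,5]
#9 0x8f→b17/s1 MISS; vc=[10,5,9]
#10 0xd2→b26/s2 L1-HIT; vc=[10,5,9]
#11 0xd6→b26/s2 L1-HIT; vc=[10,5,9]
#12 0x4a→b9/s1 VC-HIT; vc=[10,5,17]
#13 0x8c→b17/s1 VC-HIT; vc=[10,5,9]
#14 0xd5→b26/s2 L1-HIT; vc=[10,5,9]
#15 0xd7→b26/s2 L1-HIT; vc=[10,5,9]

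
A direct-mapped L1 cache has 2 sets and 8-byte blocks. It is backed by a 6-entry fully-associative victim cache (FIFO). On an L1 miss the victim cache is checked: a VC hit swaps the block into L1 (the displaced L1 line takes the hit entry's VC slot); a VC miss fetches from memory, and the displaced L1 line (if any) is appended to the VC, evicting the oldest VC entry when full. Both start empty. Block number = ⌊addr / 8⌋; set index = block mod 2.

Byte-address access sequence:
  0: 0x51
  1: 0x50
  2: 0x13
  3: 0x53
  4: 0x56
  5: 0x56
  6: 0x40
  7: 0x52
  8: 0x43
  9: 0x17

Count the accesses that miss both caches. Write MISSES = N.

MISSES = 3

#0 0x51→b10/s0 MISS; vc=[]
#1 0x50→b10/s0 L1-HIT; vc=[]
#2 0x13→b2/s0 MISS; vc=[10]
#3 0x53→b10/s0 VC-HIT; vc=[2]
#4 0x56→b10/s0 L1-HIT; vc=[2]
#5 0x56→b10/s0 L1-HIT; vc=[2]
#6 0x40→b8/s0 MISS; vc=[2,10]
#7 0x52→b10/s0 VC-HIT; vc=[2,8]
#8 0x43→b8/s0 VC-HIT; vc=[2,10]
#9 0x17→b2/s0 VC-HIT; vc=[8,10]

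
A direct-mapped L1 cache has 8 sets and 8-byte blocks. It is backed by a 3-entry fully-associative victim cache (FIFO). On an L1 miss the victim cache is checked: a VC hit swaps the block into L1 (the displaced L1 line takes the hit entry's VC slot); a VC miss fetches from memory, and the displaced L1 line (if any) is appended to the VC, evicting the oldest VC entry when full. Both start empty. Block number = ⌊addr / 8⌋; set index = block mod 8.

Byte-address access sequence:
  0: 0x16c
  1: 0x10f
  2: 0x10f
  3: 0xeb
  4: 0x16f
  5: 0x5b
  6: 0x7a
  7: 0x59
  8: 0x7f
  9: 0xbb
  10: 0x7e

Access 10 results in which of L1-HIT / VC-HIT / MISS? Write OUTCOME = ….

OUTCOME = VC-HIT

#0 0x16c→b45/s5 MISS; vc=[]
#1 0x10f→b33/s1 MISS; vc=[]
#2 0x10f→b33/s1 L1-HIT; vc=[]
#3 0xeb→b29/s5 MISS; vc=[45]
#4 0x16f→b45/s5 VC-HIT; vc=[29]
#5 0x5b→b11/s3 MISS; vc=[29]
#6 0x7a→b15/s7 MISS; vc=[29]
#7 0x59→b11/s3 L1-HIT; vc=[29]
#8 0x7f→b15/s7 L1-HIT; vc=[29]
#9 0xbb→b23/s7 MISS; vc=[29,15]
#10 0x7e→b15/s7 VC-HIT; vc=[29,23]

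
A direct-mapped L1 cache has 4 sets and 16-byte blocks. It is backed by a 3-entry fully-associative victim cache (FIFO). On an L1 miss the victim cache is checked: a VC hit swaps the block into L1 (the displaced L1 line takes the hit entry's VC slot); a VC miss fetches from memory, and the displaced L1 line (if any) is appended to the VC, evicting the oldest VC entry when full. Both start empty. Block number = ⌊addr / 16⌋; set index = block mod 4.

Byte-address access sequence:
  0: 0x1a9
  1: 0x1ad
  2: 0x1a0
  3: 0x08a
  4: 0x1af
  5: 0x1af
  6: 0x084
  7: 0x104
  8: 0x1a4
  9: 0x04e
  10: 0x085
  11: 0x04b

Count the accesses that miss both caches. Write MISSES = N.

MISSES = 4

0: 0x1a9 (blk 26, set 2) → MISS  vc=[]
1: 0x1ad (blk 26, set 2) → L1-HIT  vc=[]
2: 0x1a0 (blk 26, set 2) → L1-HIT  vc=[]
3: 0x8a (blk 8, set 0) → MISS  vc=[]
4: 0x1af (blk 26, set 2) → L1-HIT  vc=[]
5: 0x1af (blk 26, set 2) → L1-HIT  vc=[]
6: 0x84 (blk 8, set 0) → L1-HIT  vc=[]
7: 0x104 (blk 16, set 0) → MISS  vc=[8]
8: 0x1a4 (blk 26, set 2) → L1-HIT  vc=[8]
9: 0x4e (blk 4, set 0) → MISS  vc=[8, 16]
10: 0x85 (blk 8, set 0) → VC-HIT  vc=[4, 16]
11: 0x4b (blk 4, set 0) → VC-HIT  vc=[8, 16]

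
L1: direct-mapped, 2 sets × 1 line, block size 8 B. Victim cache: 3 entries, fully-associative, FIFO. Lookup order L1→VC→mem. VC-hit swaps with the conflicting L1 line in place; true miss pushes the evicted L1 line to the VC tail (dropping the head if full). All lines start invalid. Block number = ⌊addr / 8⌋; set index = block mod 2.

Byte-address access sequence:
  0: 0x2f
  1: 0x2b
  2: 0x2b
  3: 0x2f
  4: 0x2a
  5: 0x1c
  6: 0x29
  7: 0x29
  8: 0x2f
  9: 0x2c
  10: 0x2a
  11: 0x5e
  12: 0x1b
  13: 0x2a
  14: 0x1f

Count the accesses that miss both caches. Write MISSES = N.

MISSES = 3

0: 0x2f (blk 5, set 1) → MISS  vc=[]
1: 0x2b (blk 5, set 1) → L1-HIT  vc=[]
2: 0x2b (blk 5, set 1) → L1-HIT  vc=[]
3: 0x2f (blk 5, set 1) → L1-HIT  vc=[]
4: 0x2a (blk 5, set 1) → L1-HIT  vc=[]
5: 0x1c (blk 3, set 1) → MISS  vc=[5]
6: 0x29 (blk 5, set 1) → VC-HIT  vc=[3]
7: 0x29 (blk 5, set 1) → L1-HIT  vc=[3]
8: 0x2f (blk 5, set 1) → L1-HIT  vc=[3]
9: 0x2c (blk 5, set 1) → L1-HIT  vc=[3]
10: 0x2a (blk 5, set 1) → L1-HIT  vc=[3]
11: 0x5e (blk 11, set 1) → MISS  vc=[3, 5]
12: 0x1b (blk 3, set 1) → VC-HIT  vc=[11, 5]
13: 0x2a (blk 5, set 1) → VC-HIT  vc=[11, 3]
14: 0x1f (blk 3, set 1) → VC-HIT  vc=[11, 5]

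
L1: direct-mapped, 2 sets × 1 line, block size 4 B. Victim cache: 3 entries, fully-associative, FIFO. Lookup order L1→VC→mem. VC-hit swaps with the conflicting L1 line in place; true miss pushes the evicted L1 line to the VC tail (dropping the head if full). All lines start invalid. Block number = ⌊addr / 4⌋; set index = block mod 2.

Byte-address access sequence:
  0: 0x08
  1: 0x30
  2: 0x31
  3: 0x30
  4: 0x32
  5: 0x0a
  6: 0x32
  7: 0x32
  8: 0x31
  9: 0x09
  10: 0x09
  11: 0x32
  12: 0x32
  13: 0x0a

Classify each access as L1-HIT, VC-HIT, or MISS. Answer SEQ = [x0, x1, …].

#0 0x8→b2/s0 MISS; vc=[]
#1 0x30→b12/s0 MISS; vc=[2]
#2 0x31→b12/s0 L1-HIT; vc=[2]
#3 0x30→b12/s0 L1-HIT; vc=[2]
#4 0x32→b12/s0 L1-HIT; vc=[2]
#5 0xa→b2/s0 VC-HIT; vc=[12]
#6 0x32→b12/s0 VC-HIT; vc=[2]
#7 0x32→b12/s0 L1-HIT; vc=[2]
#8 0x31→b12/s0 L1-HIT; vc=[2]
#9 0x9→b2/s0 VC-HIT; vc=[12]
#10 0x9→b2/s0 L1-HIT; vc=[12]
#11 0x32→b12/s0 VC-HIT; vc=[2]
#12 0x32→b12/s0 L1-HIT; vc=[2]
#13 0xa→b2/s0 VC-HIT; vc=[12]

SEQ = [MISS, MISS, L1-HIT, L1-HIT, L1-HIT, VC-HIT, VC-HIT, L1-HIT, L1-HIT, VC-HIT, L1-HIT, VC-HIT, L1-HIT, VC-HIT]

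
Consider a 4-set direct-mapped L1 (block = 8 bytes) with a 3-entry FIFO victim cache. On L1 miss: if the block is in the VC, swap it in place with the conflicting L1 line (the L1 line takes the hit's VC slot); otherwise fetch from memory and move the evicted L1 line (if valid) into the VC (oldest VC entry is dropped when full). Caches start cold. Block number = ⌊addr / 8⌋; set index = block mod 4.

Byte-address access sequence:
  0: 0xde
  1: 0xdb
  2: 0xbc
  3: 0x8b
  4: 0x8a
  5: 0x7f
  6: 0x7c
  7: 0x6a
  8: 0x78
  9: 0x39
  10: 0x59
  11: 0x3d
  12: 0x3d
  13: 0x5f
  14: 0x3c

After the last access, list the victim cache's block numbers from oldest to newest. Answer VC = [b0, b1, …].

  [0] addr=0xde blk=27 s=3: MISS | VC []
  [1] addr=0xdb blk=27 s=3: L1-HIT | VC []
  [2] addr=0xbc blk=23 s=3: MISS | VC [27]
  [3] addr=0x8b blk=17 s=1: MISS | VC [27]
  [4] addr=0x8a blk=17 s=1: L1-HIT | VC [27]
  [5] addr=0x7f blk=15 s=3: MISS | VC [27, 23]
  [6] addr=0x7c blk=15 s=3: L1-HIT | VC [27, 23]
  [7] addr=0x6a blk=13 s=1: MISS | VC [27, 23, 17]
  [8] addr=0x78 blk=15 s=3: L1-HIT | VC [27, 23, 17]
  [9] addr=0x39 blk=7 s=3: MISS | VC [23, 17, 15]
  [10] addr=0x59 blk=11 s=3: MISS | VC [17, 15, 7]
  [11] addr=0x3d blk=7 s=3: VC-HIT | VC [17, 15, 11]
  [12] addr=0x3d blk=7 s=3: L1-HIT | VC [17, 15, 11]
  [13] addr=0x5f blk=11 s=3: VC-HIT | VC [17, 15, 7]
  [14] addr=0x3c blk=7 s=3: VC-HIT | VC [17, 15, 11]

VC = [17, 15, 11]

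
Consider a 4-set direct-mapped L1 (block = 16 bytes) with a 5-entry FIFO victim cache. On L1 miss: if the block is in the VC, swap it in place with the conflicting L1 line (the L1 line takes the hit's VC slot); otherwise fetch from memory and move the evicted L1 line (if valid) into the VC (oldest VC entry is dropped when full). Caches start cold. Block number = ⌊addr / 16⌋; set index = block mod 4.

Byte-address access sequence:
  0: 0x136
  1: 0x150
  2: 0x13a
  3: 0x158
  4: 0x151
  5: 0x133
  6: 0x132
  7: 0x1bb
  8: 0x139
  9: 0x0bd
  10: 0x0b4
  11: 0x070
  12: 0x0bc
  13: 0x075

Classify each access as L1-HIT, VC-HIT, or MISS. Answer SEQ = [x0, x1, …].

0: 0x136 (blk 19, set 3) → MISS  vc=[]
1: 0x150 (blk 21, set 1) → MISS  vc=[]
2: 0x13a (blk 19, set 3) → L1-HIT  vc=[]
3: 0x158 (blk 21, set 1) → L1-HIT  vc=[]
4: 0x151 (blk 21, set 1) → L1-HIT  vc=[]
5: 0x133 (blk 19, set 3) → L1-HIT  vc=[]
6: 0x132 (blk 19, set 3) → L1-HIT  vc=[]
7: 0x1bb (blk 27, set 3) → MISS  vc=[19]
8: 0x139 (blk 19, set 3) → VC-HIT  vc=[27]
9: 0xbd (blk 11, set 3) → MISS  vc=[27, 19]
10: 0xb4 (blk 11, set 3) → L1-HIT  vc=[27, 19]
11: 0x70 (blk 7, set 3) → MISS  vc=[27, 19, 11]
12: 0xbc (blk 11, set 3) → VC-HIT  vc=[27, 19, 7]
13: 0x75 (blk 7, set 3) → VC-HIT  vc=[27, 19, 11]

SEQ = [MISS, MISS, L1-HIT, L1-HIT, L1-HIT, L1-HIT, L1-HIT, MISS, VC-HIT, MISS, L1-HIT, MISS, VC-HIT, VC-HIT]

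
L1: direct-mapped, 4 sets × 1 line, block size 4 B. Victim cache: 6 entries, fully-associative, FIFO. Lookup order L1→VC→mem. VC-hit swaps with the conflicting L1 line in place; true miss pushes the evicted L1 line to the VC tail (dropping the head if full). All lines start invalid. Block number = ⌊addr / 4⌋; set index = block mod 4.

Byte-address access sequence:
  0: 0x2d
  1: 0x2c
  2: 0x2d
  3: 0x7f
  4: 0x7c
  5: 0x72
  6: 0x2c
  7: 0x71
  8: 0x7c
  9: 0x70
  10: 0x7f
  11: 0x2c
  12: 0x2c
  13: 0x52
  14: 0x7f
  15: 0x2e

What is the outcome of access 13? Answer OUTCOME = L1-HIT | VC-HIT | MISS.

OUTCOME = MISS

0: 0x2d (blk 11, set 3) → MISS  vc=[]
1: 0x2c (blk 11, set 3) → L1-HIT  vc=[]
2: 0x2d (blk 11, set 3) → L1-HIT  vc=[]
3: 0x7f (blk 31, set 3) → MISS  vc=[11]
4: 0x7c (blk 31, set 3) → L1-HIT  vc=[11]
5: 0x72 (blk 28, set 0) → MISS  vc=[11]
6: 0x2c (blk 11, set 3) → VC-HIT  vc=[31]
7: 0x71 (blk 28, set 0) → L1-HIT  vc=[31]
8: 0x7c (blk 31, set 3) → VC-HIT  vc=[11]
9: 0x70 (blk 28, set 0) → L1-HIT  vc=[11]
10: 0x7f (blk 31, set 3) → L1-HIT  vc=[11]
11: 0x2c (blk 11, set 3) → VC-HIT  vc=[31]
12: 0x2c (blk 11, set 3) → L1-HIT  vc=[31]
13: 0x52 (blk 20, set 0) → MISS  vc=[31, 28]
14: 0x7f (blk 31, set 3) → VC-HIT  vc=[11, 28]
15: 0x2e (blk 11, set 3) → VC-HIT  vc=[31, 28]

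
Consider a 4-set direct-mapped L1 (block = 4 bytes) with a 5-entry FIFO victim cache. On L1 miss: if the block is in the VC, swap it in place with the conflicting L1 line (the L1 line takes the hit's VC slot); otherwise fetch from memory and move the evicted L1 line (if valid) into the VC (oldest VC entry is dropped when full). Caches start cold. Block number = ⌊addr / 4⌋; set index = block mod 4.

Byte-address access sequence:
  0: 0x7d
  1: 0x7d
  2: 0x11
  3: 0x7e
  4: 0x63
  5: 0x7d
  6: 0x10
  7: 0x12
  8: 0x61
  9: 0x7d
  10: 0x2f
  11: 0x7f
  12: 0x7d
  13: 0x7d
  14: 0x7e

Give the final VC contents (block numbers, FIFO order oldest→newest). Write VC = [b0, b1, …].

0: 0x7d (blk 31, set 3) → MISS  vc=[]
1: 0x7d (blk 31, set 3) → L1-HIT  vc=[]
2: 0x11 (blk 4, set 0) → MISS  vc=[]
3: 0x7e (blk 31, set 3) → L1-HIT  vc=[]
4: 0x63 (blk 24, set 0) → MISS  vc=[4]
5: 0x7d (blk 31, set 3) → L1-HIT  vc=[4]
6: 0x10 (blk 4, set 0) → VC-HIT  vc=[24]
7: 0x12 (blk 4, set 0) → L1-HIT  vc=[24]
8: 0x61 (blk 24, set 0) → VC-HIT  vc=[4]
9: 0x7d (blk 31, set 3) → L1-HIT  vc=[4]
10: 0x2f (blk 11, set 3) → MISS  vc=[4, 31]
11: 0x7f (blk 31, set 3) → VC-HIT  vc=[4, 11]
12: 0x7d (blk 31, set 3) → L1-HIT  vc=[4, 11]
13: 0x7d (blk 31, set 3) → L1-HIT  vc=[4, 11]
14: 0x7e (blk 31, set 3) → L1-HIT  vc=[4, 11]

VC = [4, 11]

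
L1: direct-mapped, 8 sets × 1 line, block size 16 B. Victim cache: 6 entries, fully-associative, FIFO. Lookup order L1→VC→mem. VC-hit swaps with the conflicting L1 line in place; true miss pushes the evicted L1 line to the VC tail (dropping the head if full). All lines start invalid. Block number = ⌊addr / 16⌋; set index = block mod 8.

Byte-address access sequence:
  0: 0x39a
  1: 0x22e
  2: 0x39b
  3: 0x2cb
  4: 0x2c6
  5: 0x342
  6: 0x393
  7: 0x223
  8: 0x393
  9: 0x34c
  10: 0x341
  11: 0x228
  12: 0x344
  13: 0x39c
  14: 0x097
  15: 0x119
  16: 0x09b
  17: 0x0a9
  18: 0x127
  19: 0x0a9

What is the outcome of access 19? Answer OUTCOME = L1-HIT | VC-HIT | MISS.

#0 0x39a→b57/s1 MISS; vc=[]
#1 0x22e→b34/s2 MISS; vc=[]
#2 0x39b→b57/s1 L1-HIT; vc=[]
#3 0x2cb→b44/s4 MISS; vc=[]
#4 0x2c6→b44/s4 L1-HIT; vc=[]
#5 0x342→b52/s4 MISS; vc=[44]
#6 0x393→b57/s1 L1-HIT; vc=[44]
#7 0x223→b34/s2 L1-HIT; vc=[44]
#8 0x393→b57/s1 L1-HIT; vc=[44]
#9 0x34c→b52/s4 L1-HIT; vc=[44]
#10 0x341→b52/s4 L1-HIT; vc=[44]
#11 0x228→b34/s2 L1-HIT; vc=[44]
#12 0x344→b52/s4 L1-HIT; vc=[44]
#13 0x39c→b57/s1 L1-HIT; vc=[44]
#14 0x97→b9/s1 MISS; vc=[44,57]
#15 0x119→b17/s1 MISS; vc=[44,57,9]
#16 0x9b→b9/s1 VC-HIT; vc=[44,57,17]
#17 0xa9→b10/s2 MISS; vc=[44,57,17,34]
#18 0x127→b18/s2 MISS; vc=[44,57,17,34,10]
#19 0xa9→b10/s2 VC-HIT; vc=[44,57,17,34,18]

OUTCOME = VC-HIT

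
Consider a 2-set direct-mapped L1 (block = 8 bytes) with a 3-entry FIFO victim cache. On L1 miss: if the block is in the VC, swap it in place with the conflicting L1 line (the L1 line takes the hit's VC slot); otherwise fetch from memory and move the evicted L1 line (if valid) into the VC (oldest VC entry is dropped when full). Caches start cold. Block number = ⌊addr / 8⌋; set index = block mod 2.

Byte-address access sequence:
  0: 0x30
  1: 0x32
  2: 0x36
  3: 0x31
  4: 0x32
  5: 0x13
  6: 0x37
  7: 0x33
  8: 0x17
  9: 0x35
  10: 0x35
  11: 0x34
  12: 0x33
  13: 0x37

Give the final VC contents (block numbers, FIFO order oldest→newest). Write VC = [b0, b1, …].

0: 0x30 (blk 6, set 0) → MISS  vc=[]
1: 0x32 (blk 6, set 0) → L1-HIT  vc=[]
2: 0x36 (blk 6, set 0) → L1-HIT  vc=[]
3: 0x31 (blk 6, set 0) → L1-HIT  vc=[]
4: 0x32 (blk 6, set 0) → L1-HIT  vc=[]
5: 0x13 (blk 2, set 0) → MISS  vc=[6]
6: 0x37 (blk 6, set 0) → VC-HIT  vc=[2]
7: 0x33 (blk 6, set 0) → L1-HIT  vc=[2]
8: 0x17 (blk 2, set 0) → VC-HIT  vc=[6]
9: 0x35 (blk 6, set 0) → VC-HIT  vc=[2]
10: 0x35 (blk 6, set 0) → L1-HIT  vc=[2]
11: 0x34 (blk 6, set 0) → L1-HIT  vc=[2]
12: 0x33 (blk 6, set 0) → L1-HIT  vc=[2]
13: 0x37 (blk 6, set 0) → L1-HIT  vc=[2]

VC = [2]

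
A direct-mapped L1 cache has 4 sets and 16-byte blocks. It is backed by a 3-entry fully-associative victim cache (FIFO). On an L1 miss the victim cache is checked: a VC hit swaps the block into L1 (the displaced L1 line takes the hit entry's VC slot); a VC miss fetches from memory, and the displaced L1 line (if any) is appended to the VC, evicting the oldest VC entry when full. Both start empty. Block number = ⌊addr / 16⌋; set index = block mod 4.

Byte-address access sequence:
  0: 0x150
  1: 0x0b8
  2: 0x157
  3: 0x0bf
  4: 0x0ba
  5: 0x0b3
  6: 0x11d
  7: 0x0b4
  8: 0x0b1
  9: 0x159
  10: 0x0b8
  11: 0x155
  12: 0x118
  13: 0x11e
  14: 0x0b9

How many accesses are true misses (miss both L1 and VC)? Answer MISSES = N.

  [0] addr=0x150 blk=21 s=1: MISS | VC []
  [1] addr=0xb8 blk=11 s=3: MISS | VC []
  [2] addr=0x157 blk=21 s=1: L1-HIT | VC []
  [3] addr=0xbf blk=11 s=3: L1-HIT | VC []
  [4] addr=0xba blk=11 s=3: L1-HIT | VC []
  [5] addr=0xb3 blk=11 s=3: L1-HIT | VC []
  [6] addr=0x11d blk=17 s=1: MISS | VC [21]
  [7] addr=0xb4 blk=11 s=3: L1-HIT | VC [21]
  [8] addr=0xb1 blk=11 s=3: L1-HIT | VC [21]
  [9] addr=0x159 blk=21 s=1: VC-HIT | VC [17]
  [10] addr=0xb8 blk=11 s=3: L1-HIT | VC [17]
  [11] addr=0x155 blk=21 s=1: L1-HIT | VC [17]
  [12] addr=0x118 blk=17 s=1: VC-HIT | VC [21]
  [13] addr=0x11e blk=17 s=1: L1-HIT | VC [21]
  [14] addr=0xb9 blk=11 s=3: L1-HIT | VC [21]

MISSES = 3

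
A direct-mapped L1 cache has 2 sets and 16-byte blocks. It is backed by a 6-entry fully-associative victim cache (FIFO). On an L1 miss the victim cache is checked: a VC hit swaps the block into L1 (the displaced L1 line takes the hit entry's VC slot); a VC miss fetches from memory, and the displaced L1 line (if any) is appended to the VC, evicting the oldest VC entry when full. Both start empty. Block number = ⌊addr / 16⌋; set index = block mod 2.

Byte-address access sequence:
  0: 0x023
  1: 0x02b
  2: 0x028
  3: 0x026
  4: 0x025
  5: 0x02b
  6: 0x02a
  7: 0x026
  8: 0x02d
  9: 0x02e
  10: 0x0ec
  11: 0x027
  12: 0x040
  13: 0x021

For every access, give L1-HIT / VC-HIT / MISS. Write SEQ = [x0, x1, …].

#0 0x23→b2/s0 MISS; vc=[]
#1 0x2b→b2/s0 L1-HIT; vc=[]
#2 0x28→b2/s0 L1-HIT; vc=[]
#3 0x26→b2/s0 L1-HIT; vc=[]
#4 0x25→b2/s0 L1-HIT; vc=[]
#5 0x2b→b2/s0 L1-HIT; vc=[]
#6 0x2a→b2/s0 L1-HIT; vc=[]
#7 0x26→b2/s0 L1-HIT; vc=[]
#8 0x2d→b2/s0 L1-HIT; vc=[]
#9 0x2e→b2/s0 L1-HIT; vc=[]
#10 0xec→b14/s0 MISS; vc=[2]
#11 0x27→b2/s0 VC-HIT; vc=[14]
#12 0x40→b4/s0 MISS; vc=[14,2]
#13 0x21→b2/s0 VC-HIT; vc=[14,4]

SEQ = [MISS, L1-HIT, L1-HIT, L1-HIT, L1-HIT, L1-HIT, L1-HIT, L1-HIT, L1-HIT, L1-HIT, MISS, VC-HIT, MISS, VC-HIT]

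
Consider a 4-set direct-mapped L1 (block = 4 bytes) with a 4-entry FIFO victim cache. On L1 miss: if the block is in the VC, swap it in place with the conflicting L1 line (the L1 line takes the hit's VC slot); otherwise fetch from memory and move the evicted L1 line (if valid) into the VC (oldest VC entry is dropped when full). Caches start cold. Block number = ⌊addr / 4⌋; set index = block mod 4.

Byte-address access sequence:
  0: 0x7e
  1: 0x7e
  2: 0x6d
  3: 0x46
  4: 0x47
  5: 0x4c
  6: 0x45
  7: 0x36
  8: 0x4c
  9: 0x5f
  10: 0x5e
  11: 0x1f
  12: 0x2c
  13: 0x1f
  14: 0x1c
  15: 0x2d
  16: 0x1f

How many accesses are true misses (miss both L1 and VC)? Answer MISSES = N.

0: 0x7e (blk 31, set 3) → MISS  vc=[]
1: 0x7e (blk 31, set 3) → L1-HIT  vc=[]
2: 0x6d (blk 27, set 3) → MISS  vc=[31]
3: 0x46 (blk 17, set 1) → MISS  vc=[31]
4: 0x47 (blk 17, set 1) → L1-HIT  vc=[31]
5: 0x4c (blk 19, set 3) → MISS  vc=[31, 27]
6: 0x45 (blk 17, set 1) → L1-HIT  vc=[31, 27]
7: 0x36 (blk 13, set 1) → MISS  vc=[31, 27, 17]
8: 0x4c (blk 19, set 3) → L1-HIT  vc=[31, 27, 17]
9: 0x5f (blk 23, set 3) → MISS  vc=[31, 27, 17, 19]
10: 0x5e (blk 23, set 3) → L1-HIT  vc=[31, 27, 17, 19]
11: 0x1f (blk 7, set 3) → MISS  vc=[27, 17, 19, 23]
12: 0x2c (blk 11, set 3) → MISS  vc=[17, 19, 23, 7]
13: 0x1f (blk 7, set 3) → VC-HIT  vc=[17, 19, 23, 11]
14: 0x1c (blk 7, set 3) → L1-HIT  vc=[17, 19, 23, 11]
15: 0x2d (blk 11, set 3) → VC-HIT  vc=[17, 19, 23, 7]
16: 0x1f (blk 7, set 3) → VC-HIT  vc=[17, 19, 23, 11]

MISSES = 8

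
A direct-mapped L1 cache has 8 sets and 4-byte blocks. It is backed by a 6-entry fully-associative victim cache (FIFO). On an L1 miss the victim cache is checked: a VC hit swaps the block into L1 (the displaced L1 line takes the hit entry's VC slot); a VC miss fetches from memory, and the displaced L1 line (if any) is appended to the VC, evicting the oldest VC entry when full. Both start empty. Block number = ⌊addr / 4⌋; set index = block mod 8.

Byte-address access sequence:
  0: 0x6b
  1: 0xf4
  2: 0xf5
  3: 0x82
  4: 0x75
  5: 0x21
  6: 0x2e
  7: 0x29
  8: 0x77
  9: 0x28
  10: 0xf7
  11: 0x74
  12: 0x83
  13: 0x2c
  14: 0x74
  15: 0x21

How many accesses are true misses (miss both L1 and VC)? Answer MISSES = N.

MISSES = 7

  [0] addr=0x6b blk=26 s=2: MISS | VC []
  [1] addr=0xf4 blk=61 s=5: MISS | VC []
  [2] addr=0xf5 blk=61 s=5: L1-HIT | VC []
  [3] addr=0x82 blk=32 s=0: MISS | VC []
  [4] addr=0x75 blk=29 s=5: MISS | VC [61]
  [5] addr=0x21 blk=8 s=0: MISS | VC [61, 32]
  [6] addr=0x2e blk=11 s=3: MISS | VC [61, 32]
  [7] addr=0x29 blk=10 s=2: MISS | VC [61, 32, 26]
  [8] addr=0x77 blk=29 s=5: L1-HIT | VC [61, 32, 26]
  [9] addr=0x28 blk=10 s=2: L1-HIT | VC [61, 32, 26]
  [10] addr=0xf7 blk=61 s=5: VC-HIT | VC [29, 32, 26]
  [11] addr=0x74 blk=29 s=5: VC-HIT | VC [61, 32, 26]
  [12] addr=0x83 blk=32 s=0: VC-HIT | VC [61, 8, 26]
  [13] addr=0x2c blk=11 s=3: L1-HIT | VC [61, 8, 26]
  [14] addr=0x74 blk=29 s=5: L1-HIT | VC [61, 8, 26]
  [15] addr=0x21 blk=8 s=0: VC-HIT | VC [61, 32, 26]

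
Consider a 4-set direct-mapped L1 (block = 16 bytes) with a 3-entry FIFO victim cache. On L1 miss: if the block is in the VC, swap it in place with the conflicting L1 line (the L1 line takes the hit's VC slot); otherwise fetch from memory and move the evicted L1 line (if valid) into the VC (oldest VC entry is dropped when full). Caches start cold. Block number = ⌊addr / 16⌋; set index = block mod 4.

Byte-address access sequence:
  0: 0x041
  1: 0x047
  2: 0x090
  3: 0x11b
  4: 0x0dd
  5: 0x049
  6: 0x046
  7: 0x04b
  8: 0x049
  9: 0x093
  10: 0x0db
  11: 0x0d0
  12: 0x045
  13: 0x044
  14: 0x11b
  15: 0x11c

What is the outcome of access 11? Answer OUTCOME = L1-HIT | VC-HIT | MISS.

#0 0x41→b4/s0 MISS; vc=[]
#1 0x47→b4/s0 L1-HIT; vc=[]
#2 0x90→b9/s1 MISS; vc=[]
#3 0x11b→b17/s1 MISS; vc=[9]
#4 0xdd→b13/s1 MISS; vc=[9,17]
#5 0x49→b4/s0 L1-HIT; vc=[9,17]
#6 0x46→b4/s0 L1-HIT; vc=[9,17]
#7 0x4b→b4/s0 L1-HIT; vc=[9,17]
#8 0x49→b4/s0 L1-HIT; vc=[9,17]
#9 0x93→b9/s1 VC-HIT; vc=[13,17]
#10 0xdb→b13/s1 VC-HIT; vc=[9,17]
#11 0xd0→b13/s1 L1-HIT; vc=[9,17]
#12 0x45→b4/s0 L1-HIT; vc=[9,17]
#13 0x44→b4/s0 L1-HIT; vc=[9,17]
#14 0x11b→b17/s1 VC-HIT; vc=[9,13]
#15 0x11c→b17/s1 L1-HIT; vc=[9,13]

OUTCOME = L1-HIT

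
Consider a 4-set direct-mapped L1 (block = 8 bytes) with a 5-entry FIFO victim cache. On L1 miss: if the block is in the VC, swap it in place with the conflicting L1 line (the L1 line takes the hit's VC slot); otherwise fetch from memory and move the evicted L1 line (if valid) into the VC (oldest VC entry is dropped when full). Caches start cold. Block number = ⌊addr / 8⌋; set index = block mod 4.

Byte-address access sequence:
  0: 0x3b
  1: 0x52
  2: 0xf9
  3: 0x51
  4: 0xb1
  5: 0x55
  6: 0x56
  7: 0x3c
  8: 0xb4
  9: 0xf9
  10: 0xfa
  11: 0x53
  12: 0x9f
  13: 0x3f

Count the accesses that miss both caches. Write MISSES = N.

  [0] addr=0x3b blk=7 s=3: MISS | VC []
  [1] addr=0x52 blk=10 s=2: MISS | VC []
  [2] addr=0xf9 blk=31 s=3: MISS | VC [7]
  [3] addr=0x51 blk=10 s=2: L1-HIT | VC [7]
  [4] addr=0xb1 blk=22 s=2: MISS | VC [7, 10]
  [5] addr=0x55 blk=10 s=2: VC-HIT | VC [7, 22]
  [6] addr=0x56 blk=10 s=2: L1-HIT | VC [7, 22]
  [7] addr=0x3c blk=7 s=3: VC-HIT | VC [31, 22]
  [8] addr=0xb4 blk=22 s=2: VC-HIT | VC [31, 10]
  [9] addr=0xf9 blk=31 s=3: VC-HIT | VC [7, 10]
  [10] addr=0xfa blk=31 s=3: L1-HIT | VC [7, 10]
  [11] addr=0x53 blk=10 s=2: VC-HIT | VC [7, 22]
  [12] addr=0x9f blk=19 s=3: MISS | VC [7, 22, 31]
  [13] addr=0x3f blk=7 s=3: VC-HIT | VC [19, 22, 31]

MISSES = 5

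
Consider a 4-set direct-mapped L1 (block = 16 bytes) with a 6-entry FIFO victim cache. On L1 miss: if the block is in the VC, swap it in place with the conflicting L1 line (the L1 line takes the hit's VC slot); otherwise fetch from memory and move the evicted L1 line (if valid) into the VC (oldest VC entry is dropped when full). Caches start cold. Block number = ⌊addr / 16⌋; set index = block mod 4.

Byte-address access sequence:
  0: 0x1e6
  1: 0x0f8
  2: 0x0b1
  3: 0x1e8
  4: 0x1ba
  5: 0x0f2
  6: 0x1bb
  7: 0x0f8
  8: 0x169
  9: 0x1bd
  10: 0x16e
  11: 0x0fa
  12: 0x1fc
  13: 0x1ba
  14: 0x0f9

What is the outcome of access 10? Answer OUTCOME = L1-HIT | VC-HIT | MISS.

OUTCOME = L1-HIT

  [0] addr=0x1e6 blk=30 s=2: MISS | VC []
  [1] addr=0xf8 blk=15 s=3: MISS | VC []
  [2] addr=0xb1 blk=11 s=3: MISS | VC [15]
  [3] addr=0x1e8 blk=30 s=2: L1-HIT | VC [15]
  [4] addr=0x1ba blk=27 s=3: MISS | VC [15, 11]
  [5] addr=0xf2 blk=15 s=3: VC-HIT | VC [27, 11]
  [6] addr=0x1bb blk=27 s=3: VC-HIT | VC [15, 11]
  [7] addr=0xf8 blk=15 s=3: VC-HIT | VC [27, 11]
  [8] addr=0x169 blk=22 s=2: MISS | VC [27, 11, 30]
  [9] addr=0x1bd blk=27 s=3: VC-HIT | VC [15, 11, 30]
  [10] addr=0x16e blk=22 s=2: L1-HIT | VC [15, 11, 30]
  [11] addr=0xfa blk=15 s=3: VC-HIT | VC [27, 11, 30]
  [12] addr=0x1fc blk=31 s=3: MISS | VC [27, 11, 30, 15]
  [13] addr=0x1ba blk=27 s=3: VC-HIT | VC [31, 11, 30, 15]
  [14] addr=0xf9 blk=15 s=3: VC-HIT | VC [31, 11, 30, 27]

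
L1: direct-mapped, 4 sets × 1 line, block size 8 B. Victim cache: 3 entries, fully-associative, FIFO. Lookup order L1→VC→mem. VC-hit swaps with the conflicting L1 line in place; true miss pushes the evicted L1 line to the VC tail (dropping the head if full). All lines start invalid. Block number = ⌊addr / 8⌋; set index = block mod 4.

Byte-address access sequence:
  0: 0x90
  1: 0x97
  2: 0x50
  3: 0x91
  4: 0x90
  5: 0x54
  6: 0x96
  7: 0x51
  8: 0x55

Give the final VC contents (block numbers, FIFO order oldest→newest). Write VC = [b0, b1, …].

0: 0x90 (blk 18, set 2) → MISS  vc=[]
1: 0x97 (blk 18, set 2) → L1-HIT  vc=[]
2: 0x50 (blk 10, set 2) → MISS  vc=[18]
3: 0x91 (blk 18, set 2) → VC-HIT  vc=[10]
4: 0x90 (blk 18, set 2) → L1-HIT  vc=[10]
5: 0x54 (blk 10, set 2) → VC-HIT  vc=[18]
6: 0x96 (blk 18, set 2) → VC-HIT  vc=[10]
7: 0x51 (blk 10, set 2) → VC-HIT  vc=[18]
8: 0x55 (blk 10, set 2) → L1-HIT  vc=[18]

VC = [18]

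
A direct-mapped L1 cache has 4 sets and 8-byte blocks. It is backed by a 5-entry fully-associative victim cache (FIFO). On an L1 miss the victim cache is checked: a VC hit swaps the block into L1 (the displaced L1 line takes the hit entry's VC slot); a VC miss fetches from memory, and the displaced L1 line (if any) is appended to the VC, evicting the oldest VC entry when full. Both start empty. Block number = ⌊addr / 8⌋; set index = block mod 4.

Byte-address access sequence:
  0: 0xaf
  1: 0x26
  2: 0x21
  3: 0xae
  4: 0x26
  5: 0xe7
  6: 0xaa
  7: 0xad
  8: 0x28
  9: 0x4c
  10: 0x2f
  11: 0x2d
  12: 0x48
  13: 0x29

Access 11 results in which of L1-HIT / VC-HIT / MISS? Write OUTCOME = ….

OUTCOME = L1-HIT

#0 0xaf→b21/s1 MISS; vc=[]
#1 0x26→b4/s0 MISS; vc=[]
#2 0x21→b4/s0 L1-HIT; vc=[]
#3 0xae→b21/s1 L1-HIT; vc=[]
#4 0x26→b4/s0 L1-HIT; vc=[]
#5 0xe7→b28/s0 MISS; vc=[4]
#6 0xaa→b21/s1 L1-HIT; vc=[4]
#7 0xad→b21/s1 L1-HIT; vc=[4]
#8 0x28→b5/s1 MISS; vc=[4,21]
#9 0x4c→b9/s1 MISS; vc=[4,21,5]
#10 0x2f→b5/s1 VC-HIT; vc=[4,21,9]
#11 0x2d→b5/s1 L1-HIT; vc=[4,21,9]
#12 0x48→b9/s1 VC-HIT; vc=[4,21,5]
#13 0x29→b5/s1 VC-HIT; vc=[4,21,9]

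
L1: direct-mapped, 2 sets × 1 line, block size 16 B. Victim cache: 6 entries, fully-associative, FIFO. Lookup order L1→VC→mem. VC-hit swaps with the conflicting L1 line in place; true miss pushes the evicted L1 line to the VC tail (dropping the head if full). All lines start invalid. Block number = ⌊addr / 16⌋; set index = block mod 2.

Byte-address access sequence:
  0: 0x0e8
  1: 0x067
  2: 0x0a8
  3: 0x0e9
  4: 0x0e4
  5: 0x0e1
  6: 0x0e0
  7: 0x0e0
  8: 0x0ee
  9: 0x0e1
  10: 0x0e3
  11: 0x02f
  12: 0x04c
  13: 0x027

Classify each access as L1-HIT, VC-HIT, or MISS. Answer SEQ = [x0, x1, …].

SEQ = [MISS, MISS, MISS, VC-HIT, L1-HIT, L1-HIT, L1-HIT, L1-HIT, L1-HIT, L1-HIT, L1-HIT, MISS, MISS, VC-HIT]

  [0] addr=0xe8 blk=14 s=0: MISS | VC []
  [1] addr=0x67 blk=6 s=0: MISS | VC [14]
  [2] addr=0xa8 blk=10 s=0: MISS | VC [14, 6]
  [3] addr=0xe9 blk=14 s=0: VC-HIT | VC [10, 6]
  [4] addr=0xe4 blk=14 s=0: L1-HIT | VC [10, 6]
  [5] addr=0xe1 blk=14 s=0: L1-HIT | VC [10, 6]
  [6] addr=0xe0 blk=14 s=0: L1-HIT | VC [10, 6]
  [7] addr=0xe0 blk=14 s=0: L1-HIT | VC [10, 6]
  [8] addr=0xee blk=14 s=0: L1-HIT | VC [10, 6]
  [9] addr=0xe1 blk=14 s=0: L1-HIT | VC [10, 6]
  [10] addr=0xe3 blk=14 s=0: L1-HIT | VC [10, 6]
  [11] addr=0x2f blk=2 s=0: MISS | VC [10, 6, 14]
  [12] addr=0x4c blk=4 s=0: MISS | VC [10, 6, 14, 2]
  [13] addr=0x27 blk=2 s=0: VC-HIT | VC [10, 6, 14, 4]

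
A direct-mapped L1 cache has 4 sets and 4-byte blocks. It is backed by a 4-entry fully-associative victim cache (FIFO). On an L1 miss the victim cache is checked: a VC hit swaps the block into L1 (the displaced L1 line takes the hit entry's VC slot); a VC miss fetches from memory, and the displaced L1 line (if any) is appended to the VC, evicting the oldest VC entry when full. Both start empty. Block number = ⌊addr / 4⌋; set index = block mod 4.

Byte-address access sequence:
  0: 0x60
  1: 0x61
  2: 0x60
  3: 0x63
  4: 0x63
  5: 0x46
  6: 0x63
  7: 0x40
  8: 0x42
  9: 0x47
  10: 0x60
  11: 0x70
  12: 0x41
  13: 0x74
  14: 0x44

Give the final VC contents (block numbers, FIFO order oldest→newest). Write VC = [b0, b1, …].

VC = [28, 24, 29]

  [0] addr=0x60 blk=24 s=0: MISS | VC []
  [1] addr=0x61 blk=24 s=0: L1-HIT | VC []
  [2] addr=0x60 blk=24 s=0: L1-HIT | VC []
  [3] addr=0x63 blk=24 s=0: L1-HIT | VC []
  [4] addr=0x63 blk=24 s=0: L1-HIT | VC []
  [5] addr=0x46 blk=17 s=1: MISS | VC []
  [6] addr=0x63 blk=24 s=0: L1-HIT | VC []
  [7] addr=0x40 blk=16 s=0: MISS | VC [24]
  [8] addr=0x42 blk=16 s=0: L1-HIT | VC [24]
  [9] addr=0x47 blk=17 s=1: L1-HIT | VC [24]
  [10] addr=0x60 blk=24 s=0: VC-HIT | VC [16]
  [11] addr=0x70 blk=28 s=0: MISS | VC [16, 24]
  [12] addr=0x41 blk=16 s=0: VC-HIT | VC [28, 24]
  [13] addr=0x74 blk=29 s=1: MISS | VC [28, 24, 17]
  [14] addr=0x44 blk=17 s=1: VC-HIT | VC [28, 24, 29]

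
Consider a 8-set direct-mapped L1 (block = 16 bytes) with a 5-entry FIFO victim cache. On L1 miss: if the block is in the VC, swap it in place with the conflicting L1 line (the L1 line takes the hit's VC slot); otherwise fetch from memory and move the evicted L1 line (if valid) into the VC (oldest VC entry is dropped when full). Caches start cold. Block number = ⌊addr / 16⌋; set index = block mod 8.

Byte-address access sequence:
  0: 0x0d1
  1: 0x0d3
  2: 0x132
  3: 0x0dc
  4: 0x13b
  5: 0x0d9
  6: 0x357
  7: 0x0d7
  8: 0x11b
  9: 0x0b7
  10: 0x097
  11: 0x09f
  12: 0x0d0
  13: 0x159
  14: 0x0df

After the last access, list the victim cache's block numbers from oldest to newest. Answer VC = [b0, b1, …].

VC = [53, 19, 17, 21]

  [0] addr=0xd1 blk=13 s=5: MISS | VC []
  [1] addr=0xd3 blk=13 s=5: L1-HIT | VC []
  [2] addr=0x132 blk=19 s=3: MISS | VC []
  [3] addr=0xdc blk=13 s=5: L1-HIT | VC []
  [4] addr=0x13b blk=19 s=3: L1-HIT | VC []
  [5] addr=0xd9 blk=13 s=5: L1-HIT | VC []
  [6] addr=0x357 blk=53 s=5: MISS | VC [13]
  [7] addr=0xd7 blk=13 s=5: VC-HIT | VC [53]
  [8] addr=0x11b blk=17 s=1: MISS | VC [53]
  [9] addr=0xb7 blk=11 s=3: MISS | VC [53, 19]
  [10] addr=0x97 blk=9 s=1: MISS | VC [53, 19, 17]
  [11] addr=0x9f blk=9 s=1: L1-HIT | VC [53, 19, 17]
  [12] addr=0xd0 blk=13 s=5: L1-HIT | VC [53, 19, 17]
  [13] addr=0x159 blk=21 s=5: MISS | VC [53, 19, 17, 13]
  [14] addr=0xdf blk=13 s=5: VC-HIT | VC [53, 19, 17, 21]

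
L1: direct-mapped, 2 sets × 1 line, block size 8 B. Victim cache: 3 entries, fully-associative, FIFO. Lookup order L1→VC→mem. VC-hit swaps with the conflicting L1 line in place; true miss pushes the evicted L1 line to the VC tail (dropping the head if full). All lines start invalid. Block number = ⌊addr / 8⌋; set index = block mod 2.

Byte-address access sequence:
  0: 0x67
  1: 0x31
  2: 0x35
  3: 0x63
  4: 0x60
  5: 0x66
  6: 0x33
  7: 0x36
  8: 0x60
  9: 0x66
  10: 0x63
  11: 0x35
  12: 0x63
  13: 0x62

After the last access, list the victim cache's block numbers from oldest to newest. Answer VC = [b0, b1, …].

VC = [6]

#0 0x67→b12/s0 MISS; vc=[]
#1 0x31→b6/s0 MISS; vc=[12]
#2 0x35→b6/s0 L1-HIT; vc=[12]
#3 0x63→b12/s0 VC-HIT; vc=[6]
#4 0x60→b12/s0 L1-HIT; vc=[6]
#5 0x66→b12/s0 L1-HIT; vc=[6]
#6 0x33→b6/s0 VC-HIT; vc=[12]
#7 0x36→b6/s0 L1-HIT; vc=[12]
#8 0x60→b12/s0 VC-HIT; vc=[6]
#9 0x66→b12/s0 L1-HIT; vc=[6]
#10 0x63→b12/s0 L1-HIT; vc=[6]
#11 0x35→b6/s0 VC-HIT; vc=[12]
#12 0x63→b12/s0 VC-HIT; vc=[6]
#13 0x62→b12/s0 L1-HIT; vc=[6]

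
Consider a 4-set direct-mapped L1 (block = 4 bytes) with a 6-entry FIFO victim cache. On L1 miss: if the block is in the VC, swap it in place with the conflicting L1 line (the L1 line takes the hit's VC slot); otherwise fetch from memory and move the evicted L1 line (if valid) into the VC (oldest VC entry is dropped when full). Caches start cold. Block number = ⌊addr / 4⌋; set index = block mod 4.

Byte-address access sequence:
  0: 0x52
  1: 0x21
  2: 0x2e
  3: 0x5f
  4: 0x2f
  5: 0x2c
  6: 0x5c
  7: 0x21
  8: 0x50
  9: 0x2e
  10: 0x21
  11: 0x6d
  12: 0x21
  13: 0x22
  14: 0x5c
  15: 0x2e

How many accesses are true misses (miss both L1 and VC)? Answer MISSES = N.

  [0] addr=0x52 blk=20 s=0: MISS | VC []
  [1] addr=0x21 blk=8 s=0: MISS | VC [20]
  [2] addr=0x2e blk=11 s=3: MISS | VC [20]
  [3] addr=0x5f blk=23 s=3: MISS | VC [20, 11]
  [4] addr=0x2f blk=11 s=3: VC-HIT | VC [20, 23]
  [5] addr=0x2c blk=11 s=3: L1-HIT | VC [20, 23]
  [6] addr=0x5c blk=23 s=3: VC-HIT | VC [20, 11]
  [7] addr=0x21 blk=8 s=0: L1-HIT | VC [20, 11]
  [8] addr=0x50 blk=20 s=0: VC-HIT | VC [8, 11]
  [9] addr=0x2e blk=11 s=3: VC-HIT | VC [8, 23]
  [10] addr=0x21 blk=8 s=0: VC-HIT | VC [20, 23]
  [11] addr=0x6d blk=27 s=3: MISS | VC [20, 23, 11]
  [12] addr=0x21 blk=8 s=0: L1-HIT | VC [20, 23, 11]
  [13] addr=0x22 blk=8 s=0: L1-HIT | VC [20, 23, 11]
  [14] addr=0x5c blk=23 s=3: VC-HIT | VC [20, 27, 11]
  [15] addr=0x2e blk=11 s=3: VC-HIT | VC [20, 27, 23]

MISSES = 5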